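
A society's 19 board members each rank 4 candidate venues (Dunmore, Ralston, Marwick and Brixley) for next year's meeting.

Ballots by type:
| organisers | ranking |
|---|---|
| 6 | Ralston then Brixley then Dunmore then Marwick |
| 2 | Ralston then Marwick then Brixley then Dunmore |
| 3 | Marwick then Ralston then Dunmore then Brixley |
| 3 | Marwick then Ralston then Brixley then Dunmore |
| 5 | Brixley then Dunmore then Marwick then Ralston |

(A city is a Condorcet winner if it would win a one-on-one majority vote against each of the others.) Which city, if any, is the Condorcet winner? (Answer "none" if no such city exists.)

Head-to-head results (19 organisers):
Dunmore–Ralston: Ralston 14–5.
Dunmore–Marwick: Dunmore 11–8.
Dunmore vs Brixley: Brixley, 16–3.
Ralston–Marwick: Marwick 11–8.
Ralston vs Brixley: Ralston wins 14–5.
Marwick vs Brixley: Brixley wins 11–8.
Every city loses at least once (Dunmore loses to Ralston; Ralston loses to Marwick; Marwick loses to Dunmore; Brixley loses to Ralston). The majority relation contains the cycle Dunmore > Marwick > Ralston > Dunmore, so there is no Condorcet winner.

none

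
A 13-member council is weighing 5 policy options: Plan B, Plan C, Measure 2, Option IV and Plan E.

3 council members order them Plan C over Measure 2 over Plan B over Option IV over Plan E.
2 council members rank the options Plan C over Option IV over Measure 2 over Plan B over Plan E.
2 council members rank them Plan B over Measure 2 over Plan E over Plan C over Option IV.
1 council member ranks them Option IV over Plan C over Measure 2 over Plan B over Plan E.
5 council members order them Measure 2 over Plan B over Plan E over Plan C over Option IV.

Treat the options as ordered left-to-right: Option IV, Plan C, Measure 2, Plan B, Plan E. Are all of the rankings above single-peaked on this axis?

Axis positions: Option IV=1, Plan C=2, Measure 2=3, Plan B=4, Plan E=5.
Faction 1 (peak Plan C at position 2): ranking walks positions 2-3-4-1-5, expanding outward from the peak — single-peaked.
Faction 2 (peak Plan C at position 2): ranking walks positions 2-1-3-4-5, expanding outward from the peak — single-peaked.
Faction 3 (peak Plan B at position 4): ranking walks positions 4-3-5-2-1, expanding outward from the peak — single-peaked.
Faction 4 (peak Option IV at position 1): ranking walks positions 1-2-3-4-5, expanding outward from the peak — single-peaked.
Faction 5 (peak Measure 2 at position 3): ranking walks positions 3-4-5-2-1, expanding outward from the peak — single-peaked.
Every ranking is single-peaked on this axis.

yes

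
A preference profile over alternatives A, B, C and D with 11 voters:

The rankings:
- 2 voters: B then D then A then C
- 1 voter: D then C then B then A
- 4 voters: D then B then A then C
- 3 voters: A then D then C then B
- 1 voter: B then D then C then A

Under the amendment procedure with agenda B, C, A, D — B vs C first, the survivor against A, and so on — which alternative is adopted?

Round 1: B vs C — 7–4, B advances.
Round 2: B vs A — 8–3, B advances.
Round 3: B vs D — 3–8, D advances.
The agenda winner is D.

D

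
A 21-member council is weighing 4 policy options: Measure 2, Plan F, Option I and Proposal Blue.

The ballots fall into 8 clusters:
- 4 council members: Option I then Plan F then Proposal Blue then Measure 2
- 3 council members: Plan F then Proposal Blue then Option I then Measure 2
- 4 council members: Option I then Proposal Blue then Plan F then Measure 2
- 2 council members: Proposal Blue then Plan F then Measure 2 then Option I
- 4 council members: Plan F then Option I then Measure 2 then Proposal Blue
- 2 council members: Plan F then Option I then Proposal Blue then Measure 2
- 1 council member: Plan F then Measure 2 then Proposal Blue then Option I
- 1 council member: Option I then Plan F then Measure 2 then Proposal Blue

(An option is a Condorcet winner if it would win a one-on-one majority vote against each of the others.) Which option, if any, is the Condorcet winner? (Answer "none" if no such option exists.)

Plan F

Pairwise majorities:
Measure 2 vs Plan F: Plan F wins 21–0.
Measure 2–Option I: Option I 18–3.
Measure 2–Proposal Blue: Proposal Blue 15–6.
Plan F vs Option I: Plan F wins 12–9.
Plan F–Proposal Blue: Plan F 15–6.
Option I vs Proposal Blue: Option I wins 15–6.
Only Plan F has no losses; Plan F is the Condorcet winner.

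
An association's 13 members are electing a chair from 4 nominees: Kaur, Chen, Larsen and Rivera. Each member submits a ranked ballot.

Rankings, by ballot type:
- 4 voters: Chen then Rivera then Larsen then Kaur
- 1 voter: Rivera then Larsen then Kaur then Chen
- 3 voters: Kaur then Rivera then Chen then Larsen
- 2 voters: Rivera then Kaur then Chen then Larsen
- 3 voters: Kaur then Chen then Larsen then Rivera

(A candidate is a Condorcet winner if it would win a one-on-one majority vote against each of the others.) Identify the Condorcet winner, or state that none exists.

Head-to-head results (13 voters):
Kaur vs Chen: Kaur preferred on 1+3+2+3 = 9 ballots; Kaur wins 9–4.
Kaur vs Larsen: 3+2+3 = 8 for Kaur, 5 for Larsen — Kaur by 8–5.
Kaur vs Rivera: Kaur is ranked higher on 3+3 = 6 ballots, Rivera on 7. Rivera wins 7–6.
Chen vs Larsen: 12 to 1, Chen.
Chen vs Rivera: 4+3 = 7 for Chen, 6 for Rivera — Chen by 7–6.
Larsen vs Rivera: 3 to 10, Rivera.
Every candidate loses at least once (Kaur loses to Rivera; Chen loses to Kaur; Larsen loses to Kaur; Rivera loses to Chen). The majority relation contains the cycle Kaur beats Chen beats Rivera beats Kaur, so there is no Condorcet winner.

none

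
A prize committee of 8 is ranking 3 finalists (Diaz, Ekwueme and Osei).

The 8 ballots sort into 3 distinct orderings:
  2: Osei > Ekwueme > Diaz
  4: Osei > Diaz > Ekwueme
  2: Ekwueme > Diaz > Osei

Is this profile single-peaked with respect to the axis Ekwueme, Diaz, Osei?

Axis positions: Ekwueme=1, Diaz=2, Osei=3.
Faction 1: ranking walks positions 3-1-2; Ekwueme is ranked above Diaz even though Diaz lies between Ekwueme and the peak Osei on the axis — preferences dip and rise again. Not single-peaked.
Faction 2 (peak Osei at position 3): ranking walks positions 3-2-1, expanding outward from the peak — single-peaked.
Faction 3 (peak Ekwueme at position 1): ranking walks positions 1-2-3, expanding outward from the peak — single-peaked.
Faction 1 violates single-peakedness, so the profile is not single-peaked on this axis.

no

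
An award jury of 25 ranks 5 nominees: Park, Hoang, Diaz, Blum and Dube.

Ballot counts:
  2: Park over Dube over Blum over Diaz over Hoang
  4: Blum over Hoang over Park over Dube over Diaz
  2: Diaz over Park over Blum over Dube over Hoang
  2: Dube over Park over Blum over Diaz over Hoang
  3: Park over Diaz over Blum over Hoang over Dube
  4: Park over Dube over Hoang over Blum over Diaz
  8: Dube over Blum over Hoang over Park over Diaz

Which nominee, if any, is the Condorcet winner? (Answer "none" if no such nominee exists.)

Park

Head-to-head results (25 jurors):
Park vs Hoang: Park wins 13–12.
Park vs Diaz: 23 to 2, Park.
Park vs Blum: Park wins 13–12.
Park vs Dube: Park wins 15–10.
Hoang vs Diaz: Hoang wins 16–9.
Hoang vs Blum: 4 to 21, Blum.
Hoang vs Dube: Hoang is ranked higher on 4+3 = 7 ballots, Dube on 18. Dube wins 18–7.
Diaz vs Blum: 5 to 20, Blum.
Diaz vs Dube: Dube wins 20–5.
Blum vs Dube: Blum is ranked higher on 4+2+3 = 9 ballots, Dube on 16. Dube wins 16–9.
Park beats each of Hoang, Diaz, Blum, Dube — Park is the Condorcet winner.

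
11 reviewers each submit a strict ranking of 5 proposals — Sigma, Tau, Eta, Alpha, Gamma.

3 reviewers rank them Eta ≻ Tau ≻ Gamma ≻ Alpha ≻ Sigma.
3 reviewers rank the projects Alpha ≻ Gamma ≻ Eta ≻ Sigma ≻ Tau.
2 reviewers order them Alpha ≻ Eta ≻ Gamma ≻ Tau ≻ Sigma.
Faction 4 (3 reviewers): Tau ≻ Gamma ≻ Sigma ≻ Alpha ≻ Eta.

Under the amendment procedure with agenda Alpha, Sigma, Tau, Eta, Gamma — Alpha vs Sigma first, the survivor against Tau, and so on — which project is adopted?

Round 1: Alpha vs Sigma — 8–3, Alpha advances.
Round 2: Alpha vs Tau — 5–6, Tau advances.
Round 3: Tau vs Eta — 3–8, Eta advances.
Round 4: Eta vs Gamma — 5–6, Gamma advances.
Gamma survives the agenda.

Gamma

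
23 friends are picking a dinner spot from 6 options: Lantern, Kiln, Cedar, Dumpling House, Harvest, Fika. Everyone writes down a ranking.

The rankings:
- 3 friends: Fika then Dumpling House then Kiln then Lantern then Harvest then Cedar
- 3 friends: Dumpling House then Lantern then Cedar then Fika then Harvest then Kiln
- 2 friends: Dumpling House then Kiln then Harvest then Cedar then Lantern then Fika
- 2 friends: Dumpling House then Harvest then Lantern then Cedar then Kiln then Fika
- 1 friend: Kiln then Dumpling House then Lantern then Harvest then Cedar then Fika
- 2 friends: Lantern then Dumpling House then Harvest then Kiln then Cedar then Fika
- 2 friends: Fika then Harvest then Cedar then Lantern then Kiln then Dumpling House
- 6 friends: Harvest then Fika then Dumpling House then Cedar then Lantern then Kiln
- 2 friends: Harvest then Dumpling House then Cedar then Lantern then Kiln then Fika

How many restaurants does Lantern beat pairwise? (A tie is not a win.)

2

Lantern against each rival (23 friends):
Lantern vs Kiln: Lantern wins 17–6.
Lantern–Cedar: Cedar 12–11.
Lantern vs Dumpling House: 2+2 = 4 for Lantern, 19 for Dumpling House — Dumpling House by 19–4.
Lantern vs Harvest: Harvest wins 14–9.
Lantern vs Fika: Lantern wins 12–11.
Lantern beats Kiln, Fika; loses to Cedar, Dumpling House, Harvest — 2 pairwise wins.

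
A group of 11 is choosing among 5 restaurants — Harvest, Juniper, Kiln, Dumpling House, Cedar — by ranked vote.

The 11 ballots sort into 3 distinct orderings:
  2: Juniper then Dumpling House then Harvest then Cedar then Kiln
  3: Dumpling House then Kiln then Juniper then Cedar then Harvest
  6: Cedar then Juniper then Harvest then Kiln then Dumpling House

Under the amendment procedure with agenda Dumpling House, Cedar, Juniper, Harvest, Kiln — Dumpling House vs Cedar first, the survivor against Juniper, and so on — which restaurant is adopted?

Cedar

Round 1: Dumpling House vs Cedar — 5–6, Cedar advances.
Round 2: Cedar vs Juniper — 6–5, Cedar advances.
Round 3: Cedar vs Harvest — 9–2, Cedar advances.
Round 4: Cedar vs Kiln — 8–3, Cedar advances.
The agenda winner is Cedar.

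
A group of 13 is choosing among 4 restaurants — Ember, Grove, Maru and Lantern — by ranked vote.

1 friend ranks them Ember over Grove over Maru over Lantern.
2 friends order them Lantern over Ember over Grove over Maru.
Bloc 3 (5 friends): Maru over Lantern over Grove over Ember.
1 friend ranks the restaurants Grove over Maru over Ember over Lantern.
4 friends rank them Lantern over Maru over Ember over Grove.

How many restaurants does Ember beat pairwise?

Ember against each rival (13 friends):
Ember vs Grove: Ember wins 7–6.
Ember vs Maru: 1+2 = 3 for Ember, 10 for Maru — Maru by 10–3.
Ember vs Lantern: Ember preferred on 1+1 = 2 ballots; Lantern wins 11–2.
Ember beats Grove; loses to Maru, Lantern — 1 pairwise win.

1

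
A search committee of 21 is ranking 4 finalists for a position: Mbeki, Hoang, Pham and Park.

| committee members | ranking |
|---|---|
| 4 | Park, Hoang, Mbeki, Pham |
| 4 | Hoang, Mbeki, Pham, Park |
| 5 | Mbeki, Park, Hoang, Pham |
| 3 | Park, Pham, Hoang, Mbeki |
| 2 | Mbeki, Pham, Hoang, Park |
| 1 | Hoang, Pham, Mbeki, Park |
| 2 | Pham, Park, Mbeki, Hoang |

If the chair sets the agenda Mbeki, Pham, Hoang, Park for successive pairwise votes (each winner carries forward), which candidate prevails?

Park

Round 1: Mbeki vs Pham — 15–6, Mbeki advances.
Round 2: Mbeki vs Hoang — 9–12, Hoang advances.
Round 3: Hoang vs Park — 7–14, Park advances.
Park survives the agenda.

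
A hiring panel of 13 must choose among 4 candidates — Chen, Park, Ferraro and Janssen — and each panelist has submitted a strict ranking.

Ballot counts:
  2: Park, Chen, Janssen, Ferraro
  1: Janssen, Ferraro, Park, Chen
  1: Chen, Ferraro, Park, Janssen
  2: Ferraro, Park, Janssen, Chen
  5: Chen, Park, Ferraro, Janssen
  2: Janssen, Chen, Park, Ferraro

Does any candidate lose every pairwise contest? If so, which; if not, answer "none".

Pairwise majorities:
Chen–Park: Chen 8–5.
Chen vs Ferraro: Chen wins 10–3.
Chen vs Janssen: Chen wins 8–5.
Park vs Ferraro: 9 to 4, Park.
Park vs Janssen: Park wins 10–3.
Ferraro vs Janssen: Ferraro wins 8–5.
Janssen is beaten in every head-to-head and is the Condorcet loser.

Janssen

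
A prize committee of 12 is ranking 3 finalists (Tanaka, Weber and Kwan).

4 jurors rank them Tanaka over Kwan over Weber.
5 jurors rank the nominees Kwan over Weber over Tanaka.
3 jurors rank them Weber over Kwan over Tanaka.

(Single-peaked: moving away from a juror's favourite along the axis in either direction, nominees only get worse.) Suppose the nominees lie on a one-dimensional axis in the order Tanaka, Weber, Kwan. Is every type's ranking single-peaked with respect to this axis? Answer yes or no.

no

Axis positions: Tanaka=1, Weber=2, Kwan=3.
Type 1: ranking walks positions 1-3-2; Kwan is ranked above Weber even though Weber lies between Kwan and the peak Tanaka on the axis — preferences dip and rise again. Not single-peaked.
Type 2 (peak Kwan at position 3): ranking walks positions 3-2-1, expanding outward from the peak — single-peaked.
Type 3 (peak Weber at position 2): ranking walks positions 2-3-1, expanding outward from the peak — single-peaked.
Type 1 violates single-peakedness, so the profile is not single-peaked on this axis.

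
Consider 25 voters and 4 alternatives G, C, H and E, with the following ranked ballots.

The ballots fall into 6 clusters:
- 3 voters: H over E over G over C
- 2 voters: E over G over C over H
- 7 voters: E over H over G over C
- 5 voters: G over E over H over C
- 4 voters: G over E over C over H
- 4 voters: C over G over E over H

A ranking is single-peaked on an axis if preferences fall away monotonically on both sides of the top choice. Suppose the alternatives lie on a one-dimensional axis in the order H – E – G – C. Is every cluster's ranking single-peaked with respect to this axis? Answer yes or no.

Axis positions: H=1, E=2, G=3, C=4.
Cluster 1 (peak H at position 1): ranking walks positions 1-2-3-4, expanding outward from the peak — single-peaked.
Cluster 2 (peak E at position 2): ranking walks positions 2-3-4-1, expanding outward from the peak — single-peaked.
Cluster 3 (peak E at position 2): ranking walks positions 2-1-3-4, expanding outward from the peak — single-peaked.
Cluster 4 (peak G at position 3): ranking walks positions 3-2-1-4, expanding outward from the peak — single-peaked.
Cluster 5 (peak G at position 3): ranking walks positions 3-2-4-1, expanding outward from the peak — single-peaked.
Cluster 6 (peak C at position 4): ranking walks positions 4-3-2-1, expanding outward from the peak — single-peaked.
Every ranking is single-peaked on this axis.

yes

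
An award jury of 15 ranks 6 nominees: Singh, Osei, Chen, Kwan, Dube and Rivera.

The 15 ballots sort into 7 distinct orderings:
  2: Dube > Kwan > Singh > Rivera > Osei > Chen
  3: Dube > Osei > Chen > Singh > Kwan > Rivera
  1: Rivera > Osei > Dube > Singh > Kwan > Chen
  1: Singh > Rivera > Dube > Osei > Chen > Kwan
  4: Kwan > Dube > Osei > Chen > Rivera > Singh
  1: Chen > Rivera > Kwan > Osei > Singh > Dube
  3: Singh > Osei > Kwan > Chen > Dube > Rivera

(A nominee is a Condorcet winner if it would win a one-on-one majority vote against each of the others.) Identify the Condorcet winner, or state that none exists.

Check each pair by majority over 15 ballots:
Singh–Osei: Osei 9–6.
Singh vs Chen: Chen wins 8–7.
Singh vs Kwan: Singh wins 8–7.
Singh–Dube: Dube 10–5.
Singh–Rivera: Singh 9–6.
Osei vs Chen: Osei wins 14–1.
Osei–Kwan: Osei 8–7.
Osei–Dube: Dube 10–5.
Osei–Rivera: Osei 10–5.
Chen vs Kwan: Kwan wins 10–5.
Chen–Dube: Dube 11–4.
Chen–Rivera: Chen 11–4.
Kwan vs Dube: Kwan, 8–7.
Kwan vs Rivera: Kwan, 12–3.
Dube vs Rivera: Dube wins 12–3.
No nominee is unbeaten: Singh loses to Osei; Osei loses to Dube; Chen loses to Osei; Kwan loses to Singh; Dube loses to Kwan; Rivera loses to Singh. In particular Singh > Kwan > Chen > Singh is a majority cycle — no Condorcet winner exists.

none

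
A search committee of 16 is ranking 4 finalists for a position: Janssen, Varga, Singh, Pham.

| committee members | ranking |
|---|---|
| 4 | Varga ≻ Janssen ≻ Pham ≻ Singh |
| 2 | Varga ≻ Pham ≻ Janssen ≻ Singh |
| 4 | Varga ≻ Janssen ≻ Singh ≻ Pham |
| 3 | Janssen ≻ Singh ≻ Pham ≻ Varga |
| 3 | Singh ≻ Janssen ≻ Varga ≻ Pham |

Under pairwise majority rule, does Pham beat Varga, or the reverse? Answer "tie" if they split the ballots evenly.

Varga

Ballots ranking Pham above Varga: 3.
Ballots ranking Varga above Pham: 16 − 3 = 13.
Varga wins the head-to-head 13–3.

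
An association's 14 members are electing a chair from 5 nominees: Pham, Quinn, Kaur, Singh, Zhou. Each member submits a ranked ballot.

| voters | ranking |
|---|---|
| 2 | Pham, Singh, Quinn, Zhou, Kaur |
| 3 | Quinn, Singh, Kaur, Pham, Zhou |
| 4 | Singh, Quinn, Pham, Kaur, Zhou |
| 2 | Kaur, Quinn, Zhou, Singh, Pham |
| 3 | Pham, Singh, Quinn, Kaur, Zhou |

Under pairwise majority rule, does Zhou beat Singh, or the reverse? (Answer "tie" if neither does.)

Ballots ranking Zhou above Singh: 2.
Ballots ranking Singh above Zhou: 14 − 2 = 12.
Singh wins the head-to-head 12–2.

Singh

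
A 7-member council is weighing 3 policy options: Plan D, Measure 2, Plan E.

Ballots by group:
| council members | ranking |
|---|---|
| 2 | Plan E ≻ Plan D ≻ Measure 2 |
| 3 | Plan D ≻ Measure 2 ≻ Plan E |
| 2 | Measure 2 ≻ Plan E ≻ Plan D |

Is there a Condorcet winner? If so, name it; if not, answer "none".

none

Head-to-head results (7 council members):
Plan D vs Measure 2: Plan D, 5–2.
Plan D–Plan E: Plan E 4–3.
Measure 2 vs Plan E: Measure 2 wins 5–2.
No option is unbeaten: Plan D loses to Plan E; Measure 2 loses to Plan D; Plan E loses to Measure 2. In particular Plan D > Measure 2 > Plan E > Plan D is a majority cycle — no Condorcet winner exists.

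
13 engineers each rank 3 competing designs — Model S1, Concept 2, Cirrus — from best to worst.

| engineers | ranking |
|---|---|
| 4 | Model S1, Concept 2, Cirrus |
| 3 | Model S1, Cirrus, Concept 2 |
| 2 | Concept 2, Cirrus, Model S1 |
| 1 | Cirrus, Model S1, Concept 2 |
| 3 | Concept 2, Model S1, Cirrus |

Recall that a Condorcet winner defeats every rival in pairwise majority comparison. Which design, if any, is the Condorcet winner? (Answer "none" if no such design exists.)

Head-to-head results (13 engineers):
Model S1 vs Concept 2: Model S1 is ranked higher on 4+3+1 = 8 ballots, Concept 2 on 5. Model S1 wins 8–5.
Model S1 vs Cirrus: Model S1 preferred on 4+3+3 = 10 ballots; Model S1 wins 10–3.
Concept 2 vs Cirrus: 4+2+3 = 9 for Concept 2, 4 for Cirrus — Concept 2 by 9–4.
Model S1 defeats every rival head-to-head and is the Condorcet winner.

Model S1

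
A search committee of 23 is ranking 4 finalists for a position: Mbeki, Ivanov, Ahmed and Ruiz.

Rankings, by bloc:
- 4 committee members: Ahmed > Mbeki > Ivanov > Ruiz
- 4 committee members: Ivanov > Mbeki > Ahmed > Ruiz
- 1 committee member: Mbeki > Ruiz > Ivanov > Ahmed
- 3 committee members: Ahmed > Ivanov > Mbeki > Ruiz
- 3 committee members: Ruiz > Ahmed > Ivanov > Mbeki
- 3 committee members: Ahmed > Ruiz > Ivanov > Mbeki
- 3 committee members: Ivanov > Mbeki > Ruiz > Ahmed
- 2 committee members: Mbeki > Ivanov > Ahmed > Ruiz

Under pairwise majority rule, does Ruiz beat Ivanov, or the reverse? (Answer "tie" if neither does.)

Ballots ranking Ruiz above Ivanov: 1 + 3 + 3 = 7.
Ballots ranking Ivanov above Ruiz: 23 − 7 = 16.
Ivanov wins the head-to-head 16–7.

Ivanov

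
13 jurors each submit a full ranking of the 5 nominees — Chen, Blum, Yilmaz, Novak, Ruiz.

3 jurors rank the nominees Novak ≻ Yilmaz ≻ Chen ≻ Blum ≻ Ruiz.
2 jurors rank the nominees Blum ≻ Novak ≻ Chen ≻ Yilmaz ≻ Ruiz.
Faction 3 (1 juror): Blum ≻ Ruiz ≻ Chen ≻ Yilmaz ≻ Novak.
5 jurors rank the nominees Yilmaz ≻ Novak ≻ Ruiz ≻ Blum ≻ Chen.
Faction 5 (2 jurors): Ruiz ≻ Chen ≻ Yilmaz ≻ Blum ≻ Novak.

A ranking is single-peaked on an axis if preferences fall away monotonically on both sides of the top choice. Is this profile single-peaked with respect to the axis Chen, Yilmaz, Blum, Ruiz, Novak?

Axis positions: Chen=1, Yilmaz=2, Blum=3, Ruiz=4, Novak=5.
Faction 1: ranking walks positions 5-2-1-3-4; Yilmaz is ranked above Ruiz even though Ruiz lies between Yilmaz and the peak Novak on the axis — preferences dip and rise again. Not single-peaked.
Faction 2: ranking walks positions 3-5-1-2-4; Novak is ranked above Ruiz even though Ruiz lies between Novak and the peak Blum on the axis — preferences dip and rise again. Not single-peaked.
Faction 3: ranking walks positions 3-4-1-2-5; Chen is ranked above Yilmaz even though Yilmaz lies between Chen and the peak Blum on the axis — preferences dip and rise again. Not single-peaked.
Faction 4: ranking walks positions 2-5-4-3-1; Novak is ranked above Blum even though Blum lies between Novak and the peak Yilmaz on the axis — preferences dip and rise again. Not single-peaked.
Faction 5: ranking walks positions 4-1-2-3-5; Chen is ranked above Blum even though Blum lies between Chen and the peak Ruiz on the axis — preferences dip and rise again. Not single-peaked.
Faction 1 violates single-peakedness, so the profile is not single-peaked on this axis.

no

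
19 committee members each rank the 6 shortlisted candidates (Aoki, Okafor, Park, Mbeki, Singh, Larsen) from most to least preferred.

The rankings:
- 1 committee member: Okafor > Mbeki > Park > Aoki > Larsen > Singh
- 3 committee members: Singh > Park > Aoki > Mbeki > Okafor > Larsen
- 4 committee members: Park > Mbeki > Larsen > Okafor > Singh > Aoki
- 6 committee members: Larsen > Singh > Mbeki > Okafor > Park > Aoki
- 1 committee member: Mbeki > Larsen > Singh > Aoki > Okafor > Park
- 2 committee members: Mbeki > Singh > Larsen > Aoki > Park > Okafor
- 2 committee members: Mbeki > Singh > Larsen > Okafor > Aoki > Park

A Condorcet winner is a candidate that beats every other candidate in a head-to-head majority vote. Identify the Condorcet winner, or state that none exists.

Pairwise majorities:
Aoki vs Okafor: Okafor, 13–6.
Aoki vs Park: Park, 14–5.
Aoki vs Mbeki: Mbeki, 16–3.
Aoki vs Singh: Singh wins 18–1.
Aoki vs Larsen: Larsen, 15–4.
Okafor vs Park: Okafor, 10–9.
Okafor vs Mbeki: Mbeki wins 18–1.
Okafor vs Singh: Singh, 14–5.
Okafor vs Larsen: Larsen, 15–4.
Park vs Mbeki: Mbeki wins 12–7.
Park–Singh: Singh 14–5.
Park vs Larsen: Larsen, 11–8.
Mbeki vs Singh: Mbeki, 10–9.
Mbeki vs Larsen: Mbeki wins 13–6.
Singh–Larsen: Larsen 12–7.
Mbeki beats each of Aoki, Okafor, Park, Singh, Larsen — Mbeki is the Condorcet winner.

Mbeki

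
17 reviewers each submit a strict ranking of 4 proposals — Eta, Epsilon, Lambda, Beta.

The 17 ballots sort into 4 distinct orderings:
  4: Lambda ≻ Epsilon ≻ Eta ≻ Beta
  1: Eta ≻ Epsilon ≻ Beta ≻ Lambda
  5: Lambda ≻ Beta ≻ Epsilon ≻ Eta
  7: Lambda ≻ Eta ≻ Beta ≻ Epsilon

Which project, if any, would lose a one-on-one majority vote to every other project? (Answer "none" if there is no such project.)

Head-to-head results (17 reviewers):
Eta vs Epsilon: 1+7 = 8 for Eta, 9 for Epsilon — Epsilon by 9–8.
Eta vs Lambda: 1 for Eta, 16 for Lambda — Lambda by 16–1.
Eta vs Beta: Eta, 12–5.
Epsilon vs Lambda: 1 for Epsilon, 16 for Lambda — Lambda by 16–1.
Epsilon vs Beta: Epsilon is ranked higher on 4+1 = 5 ballots, Beta on 12. Beta wins 12–5.
Lambda vs Beta: Lambda, 16–1.
Each project has at least one pairwise win (Eta beats Beta; Epsilon beats Eta; Lambda beats Eta; Beta beats Epsilon) — no Condorcet loser.

none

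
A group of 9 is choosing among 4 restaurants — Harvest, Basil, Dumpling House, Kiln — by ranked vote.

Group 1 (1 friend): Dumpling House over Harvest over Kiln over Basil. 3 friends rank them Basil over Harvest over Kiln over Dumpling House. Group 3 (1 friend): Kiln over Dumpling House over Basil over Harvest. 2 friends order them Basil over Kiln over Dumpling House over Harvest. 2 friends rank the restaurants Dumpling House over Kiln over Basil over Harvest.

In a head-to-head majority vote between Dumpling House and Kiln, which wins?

Kiln

Ballots ranking Dumpling House above Kiln: 1 + 2 = 3.
Ballots ranking Kiln above Dumpling House: 9 − 3 = 6.
Kiln wins the head-to-head 6–3.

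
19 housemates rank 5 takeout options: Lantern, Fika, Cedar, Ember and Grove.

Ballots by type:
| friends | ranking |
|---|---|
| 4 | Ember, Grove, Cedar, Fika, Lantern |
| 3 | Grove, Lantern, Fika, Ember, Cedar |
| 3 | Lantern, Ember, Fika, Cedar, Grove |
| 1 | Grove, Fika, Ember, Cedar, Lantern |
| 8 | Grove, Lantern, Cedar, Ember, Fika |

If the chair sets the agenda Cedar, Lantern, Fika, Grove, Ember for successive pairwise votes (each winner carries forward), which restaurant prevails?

Grove

Round 1: Cedar vs Lantern — 5–14, Lantern advances.
Round 2: Lantern vs Fika — 14–5, Lantern advances.
Round 3: Lantern vs Grove — 3–16, Grove advances.
Round 4: Grove vs Ember — 12–7, Grove advances.
The agenda winner is Grove.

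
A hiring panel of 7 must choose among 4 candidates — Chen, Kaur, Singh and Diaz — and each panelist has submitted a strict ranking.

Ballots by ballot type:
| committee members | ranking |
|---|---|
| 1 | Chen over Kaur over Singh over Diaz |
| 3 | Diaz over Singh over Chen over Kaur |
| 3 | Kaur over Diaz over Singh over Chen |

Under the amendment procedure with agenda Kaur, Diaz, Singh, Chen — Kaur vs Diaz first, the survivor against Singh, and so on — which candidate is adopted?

Round 1: Kaur vs Diaz — 4–3, Kaur advances.
Round 2: Kaur vs Singh — 4–3, Kaur advances.
Round 3: Kaur vs Chen — 3–4, Chen advances.
Chen survives the agenda.

Chen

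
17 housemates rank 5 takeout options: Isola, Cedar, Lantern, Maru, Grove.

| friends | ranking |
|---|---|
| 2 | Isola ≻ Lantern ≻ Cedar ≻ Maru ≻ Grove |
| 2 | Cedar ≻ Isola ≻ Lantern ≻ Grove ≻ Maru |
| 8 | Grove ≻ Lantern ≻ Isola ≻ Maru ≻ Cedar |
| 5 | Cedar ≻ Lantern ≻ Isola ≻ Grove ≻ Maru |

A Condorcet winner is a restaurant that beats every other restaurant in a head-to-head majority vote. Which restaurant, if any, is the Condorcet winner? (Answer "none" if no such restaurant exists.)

Check each pair by majority over 17 ballots:
Isola vs Cedar: Isola preferred on 2+8 = 10 ballots; Isola wins 10–7.
Isola vs Lantern: Isola is ranked higher on 2+2 = 4 ballots, Lantern on 13. Lantern wins 13–4.
Isola vs Maru: 17 to 0, Isola.
Isola vs Grove: 2+2+5 = 9 for Isola, 8 for Grove — Isola by 9–8.
Cedar vs Lantern: 7 to 10, Lantern.
Cedar vs Maru: 2+2+5 = 9 for Cedar, 8 for Maru — Cedar by 9–8.
Cedar vs Grove: 9 to 8, Cedar.
Lantern vs Maru: 2+2+8+5 = 17 for Lantern, 0 for Maru — Lantern by 17–0.
Lantern vs Grove: Lantern preferred on 2+2+5 = 9 ballots; Lantern wins 9–8.
Maru vs Grove: 2 for Maru, 15 for Grove — Grove by 15–2.
Lantern defeats every rival head-to-head and is the Condorcet winner.

Lantern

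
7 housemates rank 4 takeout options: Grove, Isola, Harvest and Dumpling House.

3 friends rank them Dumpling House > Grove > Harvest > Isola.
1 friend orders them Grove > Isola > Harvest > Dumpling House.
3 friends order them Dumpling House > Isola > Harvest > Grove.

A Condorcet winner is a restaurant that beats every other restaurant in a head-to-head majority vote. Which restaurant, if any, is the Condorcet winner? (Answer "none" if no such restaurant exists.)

Dumpling House

Check each pair by majority over 7 ballots:
Grove vs Isola: Grove preferred on 3+1 = 4 ballots; Grove wins 4–3.
Grove vs Harvest: Grove is ranked higher on 3+1 = 4 ballots, Harvest on 3. Grove wins 4–3.
Grove vs Dumpling House: Grove is ranked higher on 1 ballot, Dumpling House on 6. Dumpling House wins 6–1.
Isola vs Harvest: 4 to 3, Isola.
Isola vs Dumpling House: 1 to 6, Dumpling House.
Harvest vs Dumpling House: 1 for Harvest, 6 for Dumpling House — Dumpling House by 6–1.
Dumpling House beats each of Grove, Isola, Harvest — Dumpling House is the Condorcet winner.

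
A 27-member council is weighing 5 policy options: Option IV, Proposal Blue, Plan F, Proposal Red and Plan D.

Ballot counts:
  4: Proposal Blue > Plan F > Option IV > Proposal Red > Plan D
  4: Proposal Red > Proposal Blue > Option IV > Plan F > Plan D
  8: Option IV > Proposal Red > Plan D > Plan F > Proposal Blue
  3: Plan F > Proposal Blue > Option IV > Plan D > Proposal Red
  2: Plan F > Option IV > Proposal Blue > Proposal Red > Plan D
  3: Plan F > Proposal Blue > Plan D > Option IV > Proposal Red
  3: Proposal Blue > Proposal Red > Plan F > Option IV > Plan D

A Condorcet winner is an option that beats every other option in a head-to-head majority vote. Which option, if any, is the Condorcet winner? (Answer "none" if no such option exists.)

none

Head-to-head results (27 council members):
Option IV vs Proposal Blue: 8+2 = 10 for Option IV, 17 for Proposal Blue — Proposal Blue by 17–10.
Option IV vs Plan F: Option IV preferred on 4+8 = 12 ballots; Plan F wins 15–12.
Option IV vs Proposal Red: 20 to 7, Option IV.
Option IV vs Plan D: 24 to 3, Option IV.
Proposal Blue vs Plan F: 4+4+3 = 11 for Proposal Blue, 16 for Plan F — Plan F by 16–11.
Proposal Blue vs Proposal Red: Proposal Blue is ranked higher on 4+3+2+3+3 = 15 ballots, Proposal Red on 12. Proposal Blue wins 15–12.
Proposal Blue vs Plan D: 19 to 8, Proposal Blue.
Plan F vs Proposal Red: 4+3+2+3 = 12 for Plan F, 15 for Proposal Red — Proposal Red by 15–12.
Plan F vs Plan D: 19 to 8, Plan F.
Proposal Red vs Plan D: 21 to 6, Proposal Red.
Each option drops at least one matchup (Option IV loses to Proposal Blue; Proposal Blue loses to Plan F; Plan F loses to Proposal Red; Proposal Red loses to Option IV; Plan D loses to Option IV); the cycle Option IV > Proposal Red > Plan F > Option IV rules out a Condorcet winner.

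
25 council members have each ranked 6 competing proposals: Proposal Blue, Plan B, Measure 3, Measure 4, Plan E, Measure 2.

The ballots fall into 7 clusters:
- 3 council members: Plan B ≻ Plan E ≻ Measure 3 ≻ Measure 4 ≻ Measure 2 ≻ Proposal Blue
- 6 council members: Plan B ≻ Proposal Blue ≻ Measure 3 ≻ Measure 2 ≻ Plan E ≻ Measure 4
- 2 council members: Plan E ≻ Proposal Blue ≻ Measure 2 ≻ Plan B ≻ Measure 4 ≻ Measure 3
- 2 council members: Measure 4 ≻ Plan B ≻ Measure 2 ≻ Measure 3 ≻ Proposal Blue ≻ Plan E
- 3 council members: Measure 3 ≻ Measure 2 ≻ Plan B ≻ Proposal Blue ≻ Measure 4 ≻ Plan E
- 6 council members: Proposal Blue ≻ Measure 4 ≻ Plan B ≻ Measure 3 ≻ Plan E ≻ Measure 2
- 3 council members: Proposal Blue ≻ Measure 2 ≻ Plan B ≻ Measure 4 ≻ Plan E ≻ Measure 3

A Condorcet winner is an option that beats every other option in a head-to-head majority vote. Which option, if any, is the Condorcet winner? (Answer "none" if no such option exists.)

Pairwise majorities:
Proposal Blue vs Plan B: Proposal Blue is ranked higher on 2+6+3 = 11 ballots, Plan B on 14. Plan B wins 14–11.
Proposal Blue vs Measure 3: 6+2+6+3 = 17 for Proposal Blue, 8 for Measure 3 — Proposal Blue by 17–8.
Proposal Blue vs Measure 4: 6+2+3+6+3 = 20 for Proposal Blue, 5 for Measure 4 — Proposal Blue by 20–5.
Proposal Blue vs Plan E: Proposal Blue wins 20–5.
Proposal Blue vs Measure 2: 17 to 8, Proposal Blue.
Plan B–Measure 3: Plan B 22–3.
Plan B vs Measure 4: Plan B is ranked higher on 3+6+2+3+3 = 17 ballots, Measure 4 on 8. Plan B wins 17–8.
Plan B vs Plan E: Plan B wins 23–2.
Plan B–Measure 2: Plan B 17–8.
Measure 3 vs Measure 4: Measure 4 wins 13–12.
Measure 3 vs Plan E: Measure 3 wins 17–8.
Measure 3 vs Measure 2: Measure 3, 18–7.
Measure 4 vs Plan E: Measure 4 is ranked higher on 2+3+6+3 = 14 ballots, Plan E on 11. Measure 4 wins 14–11.
Measure 4 vs Measure 2: Measure 2, 14–11.
Plan E vs Measure 2: Measure 2, 14–11.
Plan B beats each of Proposal Blue, Measure 3, Measure 4, Plan E, Measure 2 — Plan B is the Condorcet winner.

Plan B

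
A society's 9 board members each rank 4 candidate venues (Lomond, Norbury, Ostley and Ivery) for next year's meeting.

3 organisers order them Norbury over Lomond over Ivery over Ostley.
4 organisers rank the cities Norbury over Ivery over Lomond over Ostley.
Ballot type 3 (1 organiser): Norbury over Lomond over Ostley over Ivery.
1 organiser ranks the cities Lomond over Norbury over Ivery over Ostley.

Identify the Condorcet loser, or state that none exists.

Ostley

Head-to-head results (9 organisers):
Lomond–Norbury: Norbury 8–1.
Lomond vs Ostley: Lomond is ranked higher on 3+4+1+1 = 9 ballots, Ostley on 0. Lomond wins 9–0.
Lomond vs Ivery: Lomond, 5–4.
Norbury vs Ostley: Norbury, 9–0.
Norbury–Ivery: Norbury 9–0.
Ostley vs Ivery: Ivery, 8–1.
Ostley loses to every other city — it is the Condorcet loser.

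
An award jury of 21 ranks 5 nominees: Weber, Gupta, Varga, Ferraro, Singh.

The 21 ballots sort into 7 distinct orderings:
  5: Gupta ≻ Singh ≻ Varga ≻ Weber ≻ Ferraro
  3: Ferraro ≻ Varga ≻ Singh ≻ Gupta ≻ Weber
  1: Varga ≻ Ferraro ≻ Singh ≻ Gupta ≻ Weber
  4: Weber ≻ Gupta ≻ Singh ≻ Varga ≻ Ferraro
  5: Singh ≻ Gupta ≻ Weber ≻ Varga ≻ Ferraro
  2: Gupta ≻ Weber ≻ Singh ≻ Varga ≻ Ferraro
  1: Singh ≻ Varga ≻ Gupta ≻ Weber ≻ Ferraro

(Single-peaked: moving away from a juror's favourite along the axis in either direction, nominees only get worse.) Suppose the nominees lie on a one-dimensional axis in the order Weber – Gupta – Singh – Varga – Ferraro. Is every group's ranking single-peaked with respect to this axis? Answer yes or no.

Axis positions: Weber=1, Gupta=2, Singh=3, Varga=4, Ferraro=5.
Group 1 (peak Gupta at position 2): ranking walks positions 2-3-4-1-5, expanding outward from the peak — single-peaked.
Group 2 (peak Ferraro at position 5): ranking walks positions 5-4-3-2-1, expanding outward from the peak — single-peaked.
Group 3 (peak Varga at position 4): ranking walks positions 4-5-3-2-1, expanding outward from the peak — single-peaked.
Group 4 (peak Weber at position 1): ranking walks positions 1-2-3-4-5, expanding outward from the peak — single-peaked.
Group 5 (peak Singh at position 3): ranking walks positions 3-2-1-4-5, expanding outward from the peak — single-peaked.
Group 6 (peak Gupta at position 2): ranking walks positions 2-1-3-4-5, expanding outward from the peak — single-peaked.
Group 7 (peak Singh at position 3): ranking walks positions 3-4-2-1-5, expanding outward from the peak — single-peaked.
Every ranking is single-peaked on this axis.

yes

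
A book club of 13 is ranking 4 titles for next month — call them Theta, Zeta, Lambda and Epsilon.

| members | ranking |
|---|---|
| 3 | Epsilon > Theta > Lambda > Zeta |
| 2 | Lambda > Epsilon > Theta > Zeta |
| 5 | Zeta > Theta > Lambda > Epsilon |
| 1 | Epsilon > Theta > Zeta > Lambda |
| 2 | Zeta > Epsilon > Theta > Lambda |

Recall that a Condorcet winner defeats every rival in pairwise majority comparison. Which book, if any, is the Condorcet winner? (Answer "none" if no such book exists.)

Pairwise majorities:
Theta vs Zeta: Zeta, 7–6.
Theta vs Lambda: 11 to 2, Theta.
Theta–Epsilon: Epsilon 8–5.
Zeta vs Lambda: 8 to 5, Zeta.
Zeta–Epsilon: Zeta 7–6.
Lambda vs Epsilon: 7 to 6, Lambda.
Zeta wins every pairwise contest, so Zeta is the Condorcet winner.

Zeta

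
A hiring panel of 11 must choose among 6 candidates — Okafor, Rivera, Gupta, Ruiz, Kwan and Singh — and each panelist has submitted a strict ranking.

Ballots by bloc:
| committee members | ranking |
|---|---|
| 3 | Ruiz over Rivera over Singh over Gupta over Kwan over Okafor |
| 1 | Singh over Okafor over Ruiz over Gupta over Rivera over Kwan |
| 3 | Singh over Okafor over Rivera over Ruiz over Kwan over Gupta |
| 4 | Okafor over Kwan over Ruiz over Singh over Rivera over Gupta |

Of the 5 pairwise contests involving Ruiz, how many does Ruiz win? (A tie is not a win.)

4

Ruiz against each rival (11 committee members):
Ruiz vs Okafor: Ruiz is ranked higher on 3 ballots, Okafor on 8. Okafor wins 8–3.
Ruiz vs Rivera: Ruiz, 8–3.
Ruiz vs Gupta: Ruiz, 11–0.
Ruiz vs Kwan: Ruiz, 7–4.
Ruiz–Singh: Ruiz 7–4.
Ruiz beats Rivera, Gupta, Kwan, Singh; loses to Okafor — 4 pairwise wins.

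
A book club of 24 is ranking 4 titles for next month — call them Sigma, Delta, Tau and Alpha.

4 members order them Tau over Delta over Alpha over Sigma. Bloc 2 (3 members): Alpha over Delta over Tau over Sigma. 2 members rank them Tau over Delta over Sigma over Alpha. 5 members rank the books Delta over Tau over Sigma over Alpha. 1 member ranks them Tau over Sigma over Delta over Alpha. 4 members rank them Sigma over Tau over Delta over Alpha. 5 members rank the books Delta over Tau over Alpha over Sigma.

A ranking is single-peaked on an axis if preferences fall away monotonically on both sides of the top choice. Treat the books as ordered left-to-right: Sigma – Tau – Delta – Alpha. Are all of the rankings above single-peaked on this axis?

yes

Axis positions: Sigma=1, Tau=2, Delta=3, Alpha=4.
Bloc 1 (peak Tau at position 2): ranking walks positions 2-3-4-1, expanding outward from the peak — single-peaked.
Bloc 2 (peak Alpha at position 4): ranking walks positions 4-3-2-1, expanding outward from the peak — single-peaked.
Bloc 3 (peak Tau at position 2): ranking walks positions 2-3-1-4, expanding outward from the peak — single-peaked.
Bloc 4 (peak Delta at position 3): ranking walks positions 3-2-1-4, expanding outward from the peak — single-peaked.
Bloc 5 (peak Tau at position 2): ranking walks positions 2-1-3-4, expanding outward from the peak — single-peaked.
Bloc 6 (peak Sigma at position 1): ranking walks positions 1-2-3-4, expanding outward from the peak — single-peaked.
Bloc 7 (peak Delta at position 3): ranking walks positions 3-2-4-1, expanding outward from the peak — single-peaked.
Every ranking is single-peaked on this axis.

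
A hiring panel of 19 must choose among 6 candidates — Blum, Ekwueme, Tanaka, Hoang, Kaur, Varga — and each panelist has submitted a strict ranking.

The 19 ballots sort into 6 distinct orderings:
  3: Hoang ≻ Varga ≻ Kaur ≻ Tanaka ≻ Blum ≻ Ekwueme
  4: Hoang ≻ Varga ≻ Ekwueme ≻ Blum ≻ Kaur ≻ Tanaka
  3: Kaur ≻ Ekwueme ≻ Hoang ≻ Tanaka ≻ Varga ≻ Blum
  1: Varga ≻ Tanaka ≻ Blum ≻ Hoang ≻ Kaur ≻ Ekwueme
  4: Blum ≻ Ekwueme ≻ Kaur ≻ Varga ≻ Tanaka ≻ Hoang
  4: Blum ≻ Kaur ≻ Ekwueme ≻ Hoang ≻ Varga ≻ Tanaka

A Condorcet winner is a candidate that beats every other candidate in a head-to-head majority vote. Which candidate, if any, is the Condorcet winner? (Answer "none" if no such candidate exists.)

Head-to-head results (19 committee members):
Blum–Ekwueme: Blum 12–7.
Blum vs Tanaka: Blum, 12–7.
Blum vs Hoang: Hoang, 10–9.
Blum vs Kaur: Blum wins 13–6.
Blum vs Varga: 8 to 11, Varga.
Ekwueme vs Tanaka: Ekwueme wins 15–4.
Ekwueme vs Hoang: Ekwueme, 11–8.
Ekwueme vs Kaur: Ekwueme preferred on 4+4 = 8 ballots; Kaur wins 11–8.
Ekwueme–Varga: Ekwueme 11–8.
Tanaka vs Hoang: Tanaka preferred on 1+4 = 5 ballots; Hoang wins 14–5.
Tanaka vs Kaur: Tanaka is ranked higher on 1 ballot, Kaur on 18. Kaur wins 18–1.
Tanaka vs Varga: Tanaka preferred on 3 ballots; Varga wins 16–3.
Hoang vs Kaur: Kaur wins 11–8.
Hoang vs Varga: Hoang preferred on 3+4+3+4 = 14 ballots; Hoang wins 14–5.
Kaur vs Varga: Kaur is ranked higher on 3+4+4 = 11 ballots, Varga on 8. Kaur wins 11–8.
No candidate is unbeaten: Blum loses to Hoang; Ekwueme loses to Blum; Tanaka loses to Blum; Hoang loses to Ekwueme; Kaur loses to Blum; Varga loses to Ekwueme. In particular Blum → Ekwueme → Hoang → Blum is a majority cycle — no Condorcet winner exists.

none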